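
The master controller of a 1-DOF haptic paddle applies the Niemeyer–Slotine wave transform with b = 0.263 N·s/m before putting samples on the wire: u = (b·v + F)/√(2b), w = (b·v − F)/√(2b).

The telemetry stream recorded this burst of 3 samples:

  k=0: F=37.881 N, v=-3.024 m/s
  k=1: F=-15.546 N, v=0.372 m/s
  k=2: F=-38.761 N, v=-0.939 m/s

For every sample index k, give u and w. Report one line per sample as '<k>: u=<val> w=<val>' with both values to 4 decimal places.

0: u=51.1344 w=-53.3276
1: u=-21.3002 w=21.5700
2: u=-53.7849 w=53.1039

k=0: b·v=0.263×(-3.024)=-0.7953; √(2b)=0.7253; u=(-0.7953+37.881)/0.7253=51.1344, w=(-0.7953−37.881)/0.7253=-53.3276
k=1: b·v=0.263×0.372=0.0978; √(2b)=0.7253; u=(0.0978+(-15.546))/0.7253=-21.3002, w=(0.0978−(-15.546))/0.7253=21.5700
k=2: b·v=0.263×(-0.939)=-0.2470; √(2b)=0.7253; u=(-0.2470+(-38.761))/0.7253=-53.7849, w=(-0.2470−(-38.761))/0.7253=53.1039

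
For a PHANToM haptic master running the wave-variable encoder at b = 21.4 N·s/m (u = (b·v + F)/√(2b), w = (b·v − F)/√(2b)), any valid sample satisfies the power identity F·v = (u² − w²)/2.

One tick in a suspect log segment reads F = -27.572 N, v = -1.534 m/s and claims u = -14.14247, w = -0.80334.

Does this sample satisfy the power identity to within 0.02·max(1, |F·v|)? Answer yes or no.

F·v = (-27.572)×(-1.534) = 42.29545 W.
(u² − w²)/2 = (200.00946 − 0.64536)/2 = 99.68205 W.
|Δ| = 57.38660;  2% of max(1, |F·v|) = 0.84591.

no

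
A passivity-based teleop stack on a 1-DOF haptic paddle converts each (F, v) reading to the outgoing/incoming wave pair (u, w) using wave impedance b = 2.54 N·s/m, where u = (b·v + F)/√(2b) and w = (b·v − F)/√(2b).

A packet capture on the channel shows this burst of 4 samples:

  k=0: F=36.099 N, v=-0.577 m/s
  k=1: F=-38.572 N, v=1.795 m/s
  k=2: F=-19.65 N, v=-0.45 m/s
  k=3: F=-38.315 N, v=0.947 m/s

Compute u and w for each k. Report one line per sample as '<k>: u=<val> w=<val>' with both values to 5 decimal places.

k=0: b·v=2.54×(-0.577)=-1.46558; √(2b)=2.25389; u=(-1.46558+36.099)/2.25389=15.36610, w=(-1.46558−36.099)/2.25389=-16.66659
k=1: b·v=2.54×1.795=4.55930; √(2b)=2.25389; u=(4.55930+(-38.572))/2.25389=-15.09070, w=(4.55930−(-38.572))/2.25389=19.13642
k=2: b·v=2.54×(-0.45)=-1.14300; √(2b)=2.25389; u=(-1.14300+(-19.65))/2.25389=-9.22540, w=(-1.14300−(-19.65))/2.25389=8.21115
k=3: b·v=2.54×0.947=2.40538; √(2b)=2.25389; u=(2.40538+(-38.315))/2.25389=-15.93232, w=(2.40538−(-38.315))/2.25389=18.06675

0: u=15.36610 w=-16.66659
1: u=-15.09070 w=19.13642
2: u=-9.22540 w=8.21115
3: u=-15.93232 w=18.06675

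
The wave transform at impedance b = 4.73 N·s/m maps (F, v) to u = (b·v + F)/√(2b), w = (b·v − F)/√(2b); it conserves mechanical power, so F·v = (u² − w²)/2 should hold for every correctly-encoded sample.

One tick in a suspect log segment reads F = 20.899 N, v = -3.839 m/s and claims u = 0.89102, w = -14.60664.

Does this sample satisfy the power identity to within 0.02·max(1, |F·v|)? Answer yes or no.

F·v = 20.899×(-3.839) = -80.2313 W.
(u² − w²)/2 = (0.7939 − 213.3539)/2 = -106.2800 W.
|Δ| = 26.0487;  2% of max(1, |F·v|) = 1.6046.

no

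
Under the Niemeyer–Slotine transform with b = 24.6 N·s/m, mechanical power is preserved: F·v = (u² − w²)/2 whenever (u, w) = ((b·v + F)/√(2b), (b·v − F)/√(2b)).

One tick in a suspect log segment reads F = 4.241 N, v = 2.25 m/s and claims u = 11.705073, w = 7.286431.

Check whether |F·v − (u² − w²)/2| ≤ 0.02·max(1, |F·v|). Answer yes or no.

no

F·v = 4.241×2.25 = 9.542250 W.
(u² − w²)/2 = (137.008734 − 53.092077)/2 = 41.958329 W.
|Δ| = 32.416079;  2% of max(1, |F·v|) = 0.190845.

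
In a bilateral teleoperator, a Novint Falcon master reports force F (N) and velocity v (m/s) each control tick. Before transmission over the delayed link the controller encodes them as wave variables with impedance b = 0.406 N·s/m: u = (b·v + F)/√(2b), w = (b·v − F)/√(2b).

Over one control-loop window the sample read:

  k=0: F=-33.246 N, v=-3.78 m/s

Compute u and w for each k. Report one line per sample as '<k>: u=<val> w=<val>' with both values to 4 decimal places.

k=0: b·v=0.406×(-3.78)=-1.5347; √(2b)=0.9011; u=(-1.5347+(-33.246))/0.9011=-38.5976, w=(-1.5347−(-33.246))/0.9011=35.1914

0: u=-38.5976 w=35.1914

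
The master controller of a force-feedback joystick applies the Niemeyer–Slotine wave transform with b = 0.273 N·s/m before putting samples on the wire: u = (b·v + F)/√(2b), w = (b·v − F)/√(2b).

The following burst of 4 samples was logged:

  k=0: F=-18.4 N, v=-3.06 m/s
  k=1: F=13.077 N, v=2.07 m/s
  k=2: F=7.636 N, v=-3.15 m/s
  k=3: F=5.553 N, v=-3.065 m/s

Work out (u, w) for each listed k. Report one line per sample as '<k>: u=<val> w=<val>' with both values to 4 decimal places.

k=0: b·v=0.273×(-3.06)=-0.8354; √(2b)=0.7389; u=(-0.8354+(-18.4))/0.7389=-26.0318, w=(-0.8354−(-18.4))/0.7389=23.7707
k=1: b·v=0.273×2.07=0.5651; √(2b)=0.7389; u=(0.5651+13.077)/0.7389=18.4623, w=(0.5651−13.077)/0.7389=-16.9327
k=2: b·v=0.273×(-3.15)=-0.8599; √(2b)=0.7389; u=(-0.8599+7.636)/0.7389=9.1702, w=(-0.8599−7.636)/0.7389=-11.4978
k=3: b·v=0.273×(-3.065)=-0.8367; √(2b)=0.7389; u=(-0.8367+5.553)/0.7389=6.3826, w=(-0.8367−5.553)/0.7389=-8.6474

0: u=-26.0318 w=23.7707
1: u=18.4623 w=-16.9327
2: u=9.1702 w=-11.4978
3: u=6.3826 w=-8.6474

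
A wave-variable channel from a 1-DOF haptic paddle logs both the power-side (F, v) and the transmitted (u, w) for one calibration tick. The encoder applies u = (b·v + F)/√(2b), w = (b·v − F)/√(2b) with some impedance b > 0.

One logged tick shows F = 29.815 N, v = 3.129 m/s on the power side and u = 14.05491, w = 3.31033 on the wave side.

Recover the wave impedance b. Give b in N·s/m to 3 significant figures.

b = 15.4 N·s/m

u + w = 17.3652;  u + w = √(2b)·v, so √(2b) = 17.3652/3.129 = 5.5498.
b = (√(2b))²/2 = 30.8000/2 = 15.4000.
(Check via u − w = 2F/√(2b): u − w = 10.7446, 2F/√(2b) = 10.7446.)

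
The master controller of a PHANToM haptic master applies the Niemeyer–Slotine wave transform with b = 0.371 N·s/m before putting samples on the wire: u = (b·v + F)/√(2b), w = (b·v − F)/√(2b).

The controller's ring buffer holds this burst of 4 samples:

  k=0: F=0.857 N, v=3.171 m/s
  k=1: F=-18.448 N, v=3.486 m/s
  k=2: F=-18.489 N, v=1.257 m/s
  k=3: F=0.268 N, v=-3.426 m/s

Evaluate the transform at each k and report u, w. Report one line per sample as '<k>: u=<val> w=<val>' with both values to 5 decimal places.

k=0: b·v=0.371×3.171=1.17644; √(2b)=0.86139; u=(1.17644+0.857)/0.86139=2.36064, w=(1.17644−0.857)/0.86139=0.37084
k=1: b·v=0.371×3.486=1.29331; √(2b)=0.86139; u=(1.29331+(-18.448))/0.86139=-19.91503, w=(1.29331−(-18.448))/0.86139=22.91785
k=2: b·v=0.371×1.257=0.46635; √(2b)=0.86139; u=(0.46635+(-18.489))/0.86139=-20.92265, w=(0.46635−(-18.489))/0.86139=22.00543
k=3: b·v=0.371×(-3.426)=-1.27105; √(2b)=0.86139; u=(-1.27105+0.268)/0.86139=-1.16444, w=(-1.27105−0.268)/0.86139=-1.78669

0: u=2.36064 w=0.37084
1: u=-19.91503 w=22.91785
2: u=-20.92265 w=22.00543
3: u=-1.16444 w=-1.78669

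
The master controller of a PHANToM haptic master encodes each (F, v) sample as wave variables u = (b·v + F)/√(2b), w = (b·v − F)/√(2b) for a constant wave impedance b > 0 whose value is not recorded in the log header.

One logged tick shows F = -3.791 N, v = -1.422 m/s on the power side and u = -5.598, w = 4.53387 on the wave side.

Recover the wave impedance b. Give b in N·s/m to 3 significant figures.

b = 0.28 N·s/m

u + w = -1.06413;  u + w = √(2b)·v, so √(2b) = -1.06413/(-1.422) = 0.74833.
b = (√(2b))²/2 = 0.56000/2 = 0.28000.
(Check via u − w = 2F/√(2b): u − w = -10.13187, 2F/√(2b) = -10.13185.)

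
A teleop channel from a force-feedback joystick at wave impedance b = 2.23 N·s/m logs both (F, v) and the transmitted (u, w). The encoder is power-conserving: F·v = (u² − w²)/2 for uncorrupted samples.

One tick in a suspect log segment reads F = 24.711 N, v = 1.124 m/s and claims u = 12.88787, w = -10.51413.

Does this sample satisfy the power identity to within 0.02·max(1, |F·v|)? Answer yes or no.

yes

F·v = 24.711×1.124 = 27.7752 W.
(u² − w²)/2 = (166.0972 − 110.5469)/2 = 27.7751 W.
|Δ| = 0.0000;  2% of max(1, |F·v|) = 0.5555.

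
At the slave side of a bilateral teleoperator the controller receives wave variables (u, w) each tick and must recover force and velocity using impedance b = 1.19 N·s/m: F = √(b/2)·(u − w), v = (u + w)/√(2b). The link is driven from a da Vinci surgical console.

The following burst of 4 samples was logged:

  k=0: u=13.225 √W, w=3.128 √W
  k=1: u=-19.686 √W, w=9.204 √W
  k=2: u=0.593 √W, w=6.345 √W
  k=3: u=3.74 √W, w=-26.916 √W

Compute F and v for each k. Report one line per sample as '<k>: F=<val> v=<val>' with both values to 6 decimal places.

k=0: u−w=10.097000, u+w=16.353000; √(b/2)=0.771362, √(2b)=1.542725; F=0.771362×10.097=7.788446, v=16.353000/1.542725=10.600075
k=1: u−w=-28.890000, u+w=-10.482000; √(b/2)=0.771362, √(2b)=1.542725; F=0.771362×(-28.89)=-22.284661, v=-10.482000/1.542725=-6.794471
k=2: u−w=-5.752000, u+w=6.938000; √(b/2)=0.771362, √(2b)=1.542725; F=0.771362×(-5.752)=-4.436877, v=6.938000/1.542725=4.497237
k=3: u−w=30.656000, u+w=-23.176000; √(b/2)=0.771362, √(2b)=1.542725; F=0.771362×30.656=23.646887, v=-23.176000/1.542725=-15.022769

0: F=7.788446 v=10.600075
1: F=-22.284661 v=-6.794471
2: F=-4.436877 v=4.497237
3: F=23.646887 v=-15.022769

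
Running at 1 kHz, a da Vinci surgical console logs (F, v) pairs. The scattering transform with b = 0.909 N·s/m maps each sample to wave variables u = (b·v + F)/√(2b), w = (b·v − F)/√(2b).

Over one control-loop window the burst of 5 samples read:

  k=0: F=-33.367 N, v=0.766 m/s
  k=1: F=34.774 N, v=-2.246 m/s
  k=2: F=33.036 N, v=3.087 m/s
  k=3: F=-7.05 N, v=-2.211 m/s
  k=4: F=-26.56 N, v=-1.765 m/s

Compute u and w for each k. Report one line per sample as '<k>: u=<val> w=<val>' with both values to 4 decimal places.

0: u=-24.2305 w=25.2633
1: u=24.2762 w=-27.3046
2: u=26.5825 w=-22.4202
3: u=-6.7193 w=3.7381
4: u=-20.8883 w=18.5085

k=0: b·v=0.909×0.766=0.6963; √(2b)=1.3483; u=(0.6963+(-33.367))/1.3483=-24.2305, w=(0.6963−(-33.367))/1.3483=25.2633
k=1: b·v=0.909×(-2.246)=-2.0416; √(2b)=1.3483; u=(-2.0416+34.774)/1.3483=24.2762, w=(-2.0416−34.774)/1.3483=-27.3046
k=2: b·v=0.909×3.087=2.8061; √(2b)=1.3483; u=(2.8061+33.036)/1.3483=26.5825, w=(2.8061−33.036)/1.3483=-22.4202
k=3: b·v=0.909×(-2.211)=-2.0098; √(2b)=1.3483; u=(-2.0098+(-7.05))/1.3483=-6.7193, w=(-2.0098−(-7.05))/1.3483=3.7381
k=4: b·v=0.909×(-1.765)=-1.6044; √(2b)=1.3483; u=(-1.6044+(-26.56))/1.3483=-20.8883, w=(-1.6044−(-26.56))/1.3483=18.5085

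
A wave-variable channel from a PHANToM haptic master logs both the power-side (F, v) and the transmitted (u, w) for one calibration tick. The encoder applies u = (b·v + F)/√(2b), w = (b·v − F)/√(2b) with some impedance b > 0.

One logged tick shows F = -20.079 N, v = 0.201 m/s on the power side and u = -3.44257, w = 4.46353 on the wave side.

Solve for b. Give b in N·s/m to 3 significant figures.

u + w = 1.02096;  u + w = √(2b)·v, so √(2b) = 1.02096/0.201 = 5.07940.
b = (√(2b))²/2 = 25.80033/2 = 12.90017.
(Check via u − w = 2F/√(2b): u − w = -7.90610, 2F/√(2b) = -7.90605.)

b = 12.9 N·s/m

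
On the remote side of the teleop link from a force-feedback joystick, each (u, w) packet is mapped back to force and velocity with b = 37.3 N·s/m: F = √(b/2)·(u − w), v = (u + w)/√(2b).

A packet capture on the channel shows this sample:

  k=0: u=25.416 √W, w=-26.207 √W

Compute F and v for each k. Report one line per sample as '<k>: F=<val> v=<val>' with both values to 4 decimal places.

0: F=222.9373 v=-0.0916

k=0: u−w=51.6230, u+w=-0.7910; √(b/2)=4.3186, √(2b)=8.6371; F=4.3186×51.623=222.9373, v=-0.7910/8.6371=-0.0916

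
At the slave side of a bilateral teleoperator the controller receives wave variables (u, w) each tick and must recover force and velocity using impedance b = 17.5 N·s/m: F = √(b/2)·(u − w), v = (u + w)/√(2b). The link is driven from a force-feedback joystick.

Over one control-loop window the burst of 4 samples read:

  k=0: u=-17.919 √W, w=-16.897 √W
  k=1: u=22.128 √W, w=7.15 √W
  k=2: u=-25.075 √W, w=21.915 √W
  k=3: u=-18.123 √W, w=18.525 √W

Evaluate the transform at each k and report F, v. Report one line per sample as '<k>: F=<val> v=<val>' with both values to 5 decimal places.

0: F=-3.02312 v=-5.88498
1: F=44.30552 v=4.94889
2: F=-138.99829 v=-0.53414
3: F=-108.40625 v=0.06795

k=0: u−w=-1.02200, u+w=-34.81600; √(b/2)=2.95804, √(2b)=5.91608; F=2.95804×(-1.022)=-3.02312, v=-34.81600/5.91608=-5.88498
k=1: u−w=14.97800, u+w=29.27800; √(b/2)=2.95804, √(2b)=5.91608; F=2.95804×14.978=44.30552, v=29.27800/5.91608=4.94889
k=2: u−w=-46.99000, u+w=-3.16000; √(b/2)=2.95804, √(2b)=5.91608; F=2.95804×(-46.99)=-138.99829, v=-3.16000/5.91608=-0.53414
k=3: u−w=-36.64800, u+w=0.40200; √(b/2)=2.95804, √(2b)=5.91608; F=2.95804×(-36.648)=-108.40625, v=0.40200/5.91608=0.06795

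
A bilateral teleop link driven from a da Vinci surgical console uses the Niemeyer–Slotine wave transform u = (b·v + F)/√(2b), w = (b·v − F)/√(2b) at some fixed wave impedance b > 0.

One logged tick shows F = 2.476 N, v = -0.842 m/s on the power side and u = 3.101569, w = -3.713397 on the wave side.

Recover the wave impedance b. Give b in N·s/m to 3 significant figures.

u + w = -0.611828;  u + w = √(2b)·v, so √(2b) = -0.611828/(-0.842) = 0.726637.
b = (√(2b))²/2 = 0.528001/2 = 0.264000.
(Check via u − w = 2F/√(2b): u − w = 6.814966, 2F/√(2b) = 6.814961.)

b = 0.264 N·s/m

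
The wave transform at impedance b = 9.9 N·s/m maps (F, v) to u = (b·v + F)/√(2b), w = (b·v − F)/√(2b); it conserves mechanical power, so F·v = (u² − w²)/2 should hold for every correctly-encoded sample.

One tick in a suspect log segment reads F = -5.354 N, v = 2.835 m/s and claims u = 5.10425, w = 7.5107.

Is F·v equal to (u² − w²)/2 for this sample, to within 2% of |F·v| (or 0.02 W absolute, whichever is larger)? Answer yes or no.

F·v = (-5.354)×2.835 = -15.17859 W.
(u² − w²)/2 = (26.05337 − 56.41061)/2 = -15.17862 W.
|Δ| = 0.00003;  2% of max(1, |F·v|) = 0.30357.

yes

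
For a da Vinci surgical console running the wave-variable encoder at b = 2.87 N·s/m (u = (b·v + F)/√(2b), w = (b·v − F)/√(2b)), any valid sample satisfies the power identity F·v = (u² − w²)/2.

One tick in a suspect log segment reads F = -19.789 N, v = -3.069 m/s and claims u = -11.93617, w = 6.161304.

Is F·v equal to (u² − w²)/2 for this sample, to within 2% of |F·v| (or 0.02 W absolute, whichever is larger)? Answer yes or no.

F·v = (-19.789)×(-3.069) = 60.732441 W.
(u² − w²)/2 = (142.472154 − 37.961667)/2 = 52.255244 W.
|Δ| = 8.477197;  2% of max(1, |F·v|) = 1.214649.

no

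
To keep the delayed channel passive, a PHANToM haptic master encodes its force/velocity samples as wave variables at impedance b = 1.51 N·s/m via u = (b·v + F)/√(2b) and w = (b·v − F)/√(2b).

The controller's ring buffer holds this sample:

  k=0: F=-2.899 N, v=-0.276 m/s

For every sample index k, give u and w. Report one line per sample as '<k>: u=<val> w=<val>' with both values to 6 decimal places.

0: u=-1.908005 w=1.428369

k=0: b·v=1.51×(-0.276)=-0.416760; √(2b)=1.737815; u=(-0.416760+(-2.899))/1.737815=-1.908005, w=(-0.416760−(-2.899))/1.737815=1.428369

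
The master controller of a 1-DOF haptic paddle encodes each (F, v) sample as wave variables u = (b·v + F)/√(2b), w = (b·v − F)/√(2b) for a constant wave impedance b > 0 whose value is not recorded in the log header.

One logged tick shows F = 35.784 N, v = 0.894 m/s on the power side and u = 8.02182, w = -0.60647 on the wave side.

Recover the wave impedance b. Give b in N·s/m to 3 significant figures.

u + w = 7.41535;  u + w = √(2b)·v, so √(2b) = 7.41535/0.894 = 8.29457.
b = (√(2b))²/2 = 68.79997/2 = 34.39999.
(Check via u − w = 2F/√(2b): u − w = 8.62829, 2F/√(2b) = 8.62829.)

b = 34.4 N·s/m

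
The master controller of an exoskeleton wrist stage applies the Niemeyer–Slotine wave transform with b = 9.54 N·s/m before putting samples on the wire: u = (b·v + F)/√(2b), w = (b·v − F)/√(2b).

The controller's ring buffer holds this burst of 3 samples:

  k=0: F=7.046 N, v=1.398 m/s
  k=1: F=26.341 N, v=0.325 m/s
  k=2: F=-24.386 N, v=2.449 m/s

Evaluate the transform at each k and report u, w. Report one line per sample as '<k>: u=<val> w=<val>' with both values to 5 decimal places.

0: u=4.66635 w=1.44021
1: u=6.74017 w=-5.32055
2: u=-0.23409 w=10.93149

k=0: b·v=9.54×1.398=13.33692; √(2b)=4.36807; u=(13.33692+7.046)/4.36807=4.66635, w=(13.33692−7.046)/4.36807=1.44021
k=1: b·v=9.54×0.325=3.10050; √(2b)=4.36807; u=(3.10050+26.341)/4.36807=6.74017, w=(3.10050−26.341)/4.36807=-5.32055
k=2: b·v=9.54×2.449=23.36346; √(2b)=4.36807; u=(23.36346+(-24.386))/4.36807=-0.23409, w=(23.36346−(-24.386))/4.36807=10.93149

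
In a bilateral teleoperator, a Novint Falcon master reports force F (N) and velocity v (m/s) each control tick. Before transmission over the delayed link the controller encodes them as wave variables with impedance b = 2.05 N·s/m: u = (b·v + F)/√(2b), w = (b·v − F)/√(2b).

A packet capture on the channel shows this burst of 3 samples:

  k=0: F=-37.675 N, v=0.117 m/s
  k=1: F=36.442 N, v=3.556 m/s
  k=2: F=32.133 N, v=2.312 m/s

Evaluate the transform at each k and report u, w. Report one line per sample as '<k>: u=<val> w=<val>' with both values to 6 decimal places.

k=0: b·v=2.05×0.117=0.239850; √(2b)=2.024846; u=(0.239850+(-37.675))/2.024846=-18.487903, w=(0.239850−(-37.675))/2.024846=18.724810
k=1: b·v=2.05×3.556=7.289800; √(2b)=2.024846; u=(7.289800+36.442)/2.024846=21.597597, w=(7.289800−36.442)/2.024846=-14.397245
k=2: b·v=2.05×2.312=4.739600; √(2b)=2.024846; u=(4.739600+32.133)/2.024846=18.210079, w=(4.739600−32.133)/2.024846=-13.528636

0: u=-18.487903 w=18.724810
1: u=21.597597 w=-14.397245
2: u=18.210079 w=-13.528636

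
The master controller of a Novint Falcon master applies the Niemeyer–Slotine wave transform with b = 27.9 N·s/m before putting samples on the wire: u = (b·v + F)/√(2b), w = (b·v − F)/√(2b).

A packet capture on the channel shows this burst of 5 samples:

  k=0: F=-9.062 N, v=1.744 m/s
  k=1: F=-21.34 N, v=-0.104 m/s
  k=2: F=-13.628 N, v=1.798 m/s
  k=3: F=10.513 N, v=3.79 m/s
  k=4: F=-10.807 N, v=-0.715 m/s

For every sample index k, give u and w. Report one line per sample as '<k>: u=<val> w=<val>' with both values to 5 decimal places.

0: u=5.30066 w=7.72692
1: u=-3.24522 w=2.46835
2: u=4.89110 w=8.53985
3: u=15.56291 w=12.74816
4: u=-4.11724 w=-1.22377

k=0: b·v=27.9×1.744=48.65760; √(2b)=7.46994; u=(48.65760+(-9.062))/7.46994=5.30066, w=(48.65760−(-9.062))/7.46994=7.72692
k=1: b·v=27.9×(-0.104)=-2.90160; √(2b)=7.46994; u=(-2.90160+(-21.34))/7.46994=-3.24522, w=(-2.90160−(-21.34))/7.46994=2.46835
k=2: b·v=27.9×1.798=50.16420; √(2b)=7.46994; u=(50.16420+(-13.628))/7.46994=4.89110, w=(50.16420−(-13.628))/7.46994=8.53985
k=3: b·v=27.9×3.79=105.74100; √(2b)=7.46994; u=(105.74100+10.513)/7.46994=15.56291, w=(105.74100−10.513)/7.46994=12.74816
k=4: b·v=27.9×(-0.715)=-19.94850; √(2b)=7.46994; u=(-19.94850+(-10.807))/7.46994=-4.11724, w=(-19.94850−(-10.807))/7.46994=-1.22377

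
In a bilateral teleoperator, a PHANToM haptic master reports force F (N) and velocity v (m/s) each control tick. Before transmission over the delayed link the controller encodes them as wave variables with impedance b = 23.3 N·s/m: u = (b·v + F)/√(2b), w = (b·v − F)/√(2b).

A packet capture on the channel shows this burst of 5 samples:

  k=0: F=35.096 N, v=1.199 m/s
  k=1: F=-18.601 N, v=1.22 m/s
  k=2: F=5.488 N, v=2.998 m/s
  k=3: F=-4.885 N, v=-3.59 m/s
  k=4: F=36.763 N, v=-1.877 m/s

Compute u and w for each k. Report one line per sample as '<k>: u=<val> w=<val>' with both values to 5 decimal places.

0: u=9.23364 w=-1.04876
1: u=1.43926 w=6.88897
2: u=11.03674 w=9.42887
3: u=-12.96902 w=-11.53782
4: u=-1.02119 w=-11.79199

k=0: b·v=23.3×1.199=27.93670; √(2b)=6.82642; u=(27.93670+35.096)/6.82642=9.23364, w=(27.93670−35.096)/6.82642=-1.04876
k=1: b·v=23.3×1.22=28.42600; √(2b)=6.82642; u=(28.42600+(-18.601))/6.82642=1.43926, w=(28.42600−(-18.601))/6.82642=6.88897
k=2: b·v=23.3×2.998=69.85340; √(2b)=6.82642; u=(69.85340+5.488)/6.82642=11.03674, w=(69.85340−5.488)/6.82642=9.42887
k=3: b·v=23.3×(-3.59)=-83.64700; √(2b)=6.82642; u=(-83.64700+(-4.885))/6.82642=-12.96902, w=(-83.64700−(-4.885))/6.82642=-11.53782
k=4: b·v=23.3×(-1.877)=-43.73410; √(2b)=6.82642; u=(-43.73410+36.763)/6.82642=-1.02119, w=(-43.73410−36.763)/6.82642=-11.79199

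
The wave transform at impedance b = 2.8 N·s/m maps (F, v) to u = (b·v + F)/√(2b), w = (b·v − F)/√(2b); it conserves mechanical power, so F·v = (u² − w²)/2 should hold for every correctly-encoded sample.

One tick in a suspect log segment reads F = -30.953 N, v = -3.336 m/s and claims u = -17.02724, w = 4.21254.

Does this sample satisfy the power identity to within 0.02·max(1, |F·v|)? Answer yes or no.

no

F·v = (-30.953)×(-3.336) = 103.2592 W.
(u² − w²)/2 = (289.9269 − 17.7455)/2 = 136.0907 W.
|Δ| = 32.8315;  2% of max(1, |F·v|) = 2.0652.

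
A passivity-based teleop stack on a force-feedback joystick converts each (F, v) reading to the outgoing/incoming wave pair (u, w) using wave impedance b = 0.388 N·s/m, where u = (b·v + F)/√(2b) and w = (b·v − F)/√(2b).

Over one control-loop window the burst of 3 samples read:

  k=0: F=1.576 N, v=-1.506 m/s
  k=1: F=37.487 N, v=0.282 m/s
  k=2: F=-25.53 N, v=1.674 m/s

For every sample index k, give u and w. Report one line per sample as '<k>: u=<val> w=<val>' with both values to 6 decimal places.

k=0: b·v=0.388×(-1.506)=-0.584328; √(2b)=0.880909; u=(-0.584328+1.576)/0.880909=1.125738, w=(-0.584328−1.576)/0.880909=-2.452386
k=1: b·v=0.388×0.282=0.109416; √(2b)=0.880909; u=(0.109416+37.487)/0.880909=42.679133, w=(0.109416−37.487)/0.880909=-42.430717
k=2: b·v=0.388×1.674=0.649512; √(2b)=0.880909; u=(0.649512+(-25.53))/0.880909=-28.244119, w=(0.649512−(-25.53))/0.880909=29.718760

0: u=1.125738 w=-2.452386
1: u=42.679133 w=-42.430717
2: u=-28.244119 w=29.718760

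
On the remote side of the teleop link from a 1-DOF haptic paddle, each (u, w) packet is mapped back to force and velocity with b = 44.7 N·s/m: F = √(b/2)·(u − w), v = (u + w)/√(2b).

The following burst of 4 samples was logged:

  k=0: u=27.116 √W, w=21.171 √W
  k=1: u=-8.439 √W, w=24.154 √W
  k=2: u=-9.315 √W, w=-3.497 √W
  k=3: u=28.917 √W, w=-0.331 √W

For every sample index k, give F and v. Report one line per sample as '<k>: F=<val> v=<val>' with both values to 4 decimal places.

0: F=28.1055 v=5.1069
1: F=-154.0860 v=1.6621
2: F=-27.5051 v=-1.3550
3: F=138.2722 v=3.0233

k=0: u−w=5.9450, u+w=48.2870; √(b/2)=4.7276, √(2b)=9.4552; F=4.7276×5.945=28.1055, v=48.2870/9.4552=5.1069
k=1: u−w=-32.5930, u+w=15.7150; √(b/2)=4.7276, √(2b)=9.4552; F=4.7276×(-32.593)=-154.0860, v=15.7150/9.4552=1.6621
k=2: u−w=-5.8180, u+w=-12.8120; √(b/2)=4.7276, √(2b)=9.4552; F=4.7276×(-5.818)=-27.5051, v=-12.8120/9.4552=-1.3550
k=3: u−w=29.2480, u+w=28.5860; √(b/2)=4.7276, √(2b)=9.4552; F=4.7276×29.248=138.2722, v=28.5860/9.4552=3.0233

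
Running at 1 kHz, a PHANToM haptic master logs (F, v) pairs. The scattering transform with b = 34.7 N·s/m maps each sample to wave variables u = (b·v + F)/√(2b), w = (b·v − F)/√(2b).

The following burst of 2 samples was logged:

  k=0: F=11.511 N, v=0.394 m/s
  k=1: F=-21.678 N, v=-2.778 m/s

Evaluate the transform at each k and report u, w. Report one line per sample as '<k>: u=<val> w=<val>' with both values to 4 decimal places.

k=0: b·v=34.7×0.394=13.6718; √(2b)=8.3307; u=(13.6718+11.511)/8.3307=3.0229, w=(13.6718−11.511)/8.3307=0.2594
k=1: b·v=34.7×(-2.778)=-96.3966; √(2b)=8.3307; u=(-96.3966+(-21.678))/8.3307=-14.1735, w=(-96.3966−(-21.678))/8.3307=-8.9691

0: u=3.0229 w=0.2594
1: u=-14.1735 w=-8.9691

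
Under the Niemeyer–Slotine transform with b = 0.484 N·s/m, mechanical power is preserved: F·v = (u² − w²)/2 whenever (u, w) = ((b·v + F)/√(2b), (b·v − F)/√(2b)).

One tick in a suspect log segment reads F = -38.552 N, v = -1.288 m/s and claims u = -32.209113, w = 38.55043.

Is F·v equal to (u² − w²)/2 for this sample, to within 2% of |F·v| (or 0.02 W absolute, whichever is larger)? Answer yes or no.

no

F·v = (-38.552)×(-1.288) = 49.654976 W.
(u² − w²)/2 = (1037.426960 − 1486.135653)/2 = -224.354346 W.
|Δ| = 274.009322;  2% of max(1, |F·v|) = 0.993100.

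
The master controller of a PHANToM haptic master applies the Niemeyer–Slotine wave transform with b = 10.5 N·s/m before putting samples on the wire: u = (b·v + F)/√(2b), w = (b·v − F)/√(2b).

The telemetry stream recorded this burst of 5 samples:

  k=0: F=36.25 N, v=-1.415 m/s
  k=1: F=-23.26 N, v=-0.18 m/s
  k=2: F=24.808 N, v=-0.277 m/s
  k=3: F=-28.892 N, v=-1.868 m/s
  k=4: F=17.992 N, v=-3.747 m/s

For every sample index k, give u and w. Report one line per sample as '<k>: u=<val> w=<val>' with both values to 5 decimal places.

k=0: b·v=10.5×(-1.415)=-14.85750; √(2b)=4.58258; u=(-14.85750+36.25)/4.58258=4.66823, w=(-14.85750−36.25)/4.58258=-11.15257
k=1: b·v=10.5×(-0.18)=-1.89000; √(2b)=4.58258; u=(-1.89000+(-23.26))/4.58258=-5.48818, w=(-1.89000−(-23.26))/4.58258=4.66332
k=2: b·v=10.5×(-0.277)=-2.90850; √(2b)=4.58258; u=(-2.90850+24.808)/4.58258=4.77886, w=(-2.90850−24.808)/4.58258=-6.04824
k=3: b·v=10.5×(-1.868)=-19.61400; √(2b)=4.58258; u=(-19.61400+(-28.892))/4.58258=-10.58488, w=(-19.61400−(-28.892))/4.58258=2.02463
k=4: b·v=10.5×(-3.747)=-39.34350; √(2b)=4.58258; u=(-39.34350+17.992)/4.58258=-4.65928, w=(-39.34350−17.992)/4.58258=-12.51163

0: u=4.66823 w=-11.15257
1: u=-5.48818 w=4.66332
2: u=4.77886 w=-6.04824
3: u=-10.58488 w=2.02463
4: u=-4.65928 w=-12.51163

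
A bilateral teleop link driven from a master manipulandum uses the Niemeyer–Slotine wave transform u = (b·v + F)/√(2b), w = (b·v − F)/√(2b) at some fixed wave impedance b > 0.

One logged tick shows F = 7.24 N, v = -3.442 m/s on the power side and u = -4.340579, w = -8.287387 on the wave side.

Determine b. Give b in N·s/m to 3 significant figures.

u + w = -12.627966;  u + w = √(2b)·v, so √(2b) = -12.627966/(-3.442) = 3.668787.
b = (√(2b))²/2 = 13.460000/2 = 6.730000.
(Check via u − w = 2F/√(2b): u − w = 3.946808, 2F/√(2b) = 3.946808.)

b = 6.73 N·s/m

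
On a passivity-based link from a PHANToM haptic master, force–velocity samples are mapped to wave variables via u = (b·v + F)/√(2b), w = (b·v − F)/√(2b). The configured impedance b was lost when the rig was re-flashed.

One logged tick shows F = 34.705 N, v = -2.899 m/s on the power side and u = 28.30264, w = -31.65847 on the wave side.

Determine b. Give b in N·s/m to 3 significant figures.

u + w = -3.35583;  u + w = √(2b)·v, so √(2b) = -3.35583/(-2.899) = 1.15758.
b = (√(2b))²/2 = 1.34000/2 = 0.67000.
(Check via u − w = 2F/√(2b): u − w = 59.96111, 2F/√(2b) = 59.96120.)

b = 0.67 N·s/m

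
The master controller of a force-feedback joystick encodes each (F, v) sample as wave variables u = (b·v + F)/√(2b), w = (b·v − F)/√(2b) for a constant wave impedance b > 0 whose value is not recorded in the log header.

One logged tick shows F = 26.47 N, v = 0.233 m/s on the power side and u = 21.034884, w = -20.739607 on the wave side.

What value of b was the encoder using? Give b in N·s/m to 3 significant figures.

u + w = 0.295277;  u + w = √(2b)·v, so √(2b) = 0.295277/0.233 = 1.267283.
b = (√(2b))²/2 = 1.606007/2 = 0.803003.
(Check via u − w = 2F/√(2b): u − w = 41.774491, 2F/√(2b) = 41.774402.)

b = 0.803 N·s/m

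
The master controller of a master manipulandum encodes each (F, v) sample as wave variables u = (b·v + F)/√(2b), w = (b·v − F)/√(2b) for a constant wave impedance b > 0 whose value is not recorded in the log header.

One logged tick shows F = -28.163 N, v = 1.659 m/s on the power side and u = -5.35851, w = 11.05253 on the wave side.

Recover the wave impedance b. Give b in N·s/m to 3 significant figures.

u + w = 5.69402;  u + w = √(2b)·v, so √(2b) = 5.69402/1.659 = 3.43220.
b = (√(2b))²/2 = 11.78000/2 = 5.89000.
(Check via u − w = 2F/√(2b): u − w = -16.41104, 2F/√(2b) = -16.41105.)

b = 5.89 N·s/m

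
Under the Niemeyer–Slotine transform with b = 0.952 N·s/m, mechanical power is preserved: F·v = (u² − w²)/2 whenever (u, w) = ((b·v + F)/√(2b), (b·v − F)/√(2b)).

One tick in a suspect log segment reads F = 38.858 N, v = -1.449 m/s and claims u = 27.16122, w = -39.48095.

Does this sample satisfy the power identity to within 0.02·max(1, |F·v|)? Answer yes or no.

F·v = 38.858×(-1.449) = -56.30524 W.
(u² − w²)/2 = (737.73187 − 1558.74541)/2 = -410.50677 W.
|Δ| = 354.20153;  2% of max(1, |F·v|) = 1.12610.

no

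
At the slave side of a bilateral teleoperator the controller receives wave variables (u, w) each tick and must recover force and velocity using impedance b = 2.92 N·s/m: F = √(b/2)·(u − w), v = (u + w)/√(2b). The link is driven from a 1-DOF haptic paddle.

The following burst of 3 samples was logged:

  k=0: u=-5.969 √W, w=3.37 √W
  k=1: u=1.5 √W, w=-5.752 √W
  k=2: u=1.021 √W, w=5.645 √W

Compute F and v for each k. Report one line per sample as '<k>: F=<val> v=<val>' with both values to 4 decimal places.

k=0: u−w=-9.3390, u+w=-2.5990; √(b/2)=1.2083, √(2b)=2.4166; F=1.2083×(-9.339)=-11.2844, v=-2.5990/2.4166=-1.0755
k=1: u−w=7.2520, u+w=-4.2520; √(b/2)=1.2083, √(2b)=2.4166; F=1.2083×7.252=8.7626, v=-4.2520/2.4166=-1.7595
k=2: u−w=-4.6240, u+w=6.6660; √(b/2)=1.2083, √(2b)=2.4166; F=1.2083×(-4.624)=-5.5872, v=6.6660/2.4166=2.7584

0: F=-11.2844 v=-1.0755
1: F=8.7626 v=-1.7595
2: F=-5.5872 v=2.7584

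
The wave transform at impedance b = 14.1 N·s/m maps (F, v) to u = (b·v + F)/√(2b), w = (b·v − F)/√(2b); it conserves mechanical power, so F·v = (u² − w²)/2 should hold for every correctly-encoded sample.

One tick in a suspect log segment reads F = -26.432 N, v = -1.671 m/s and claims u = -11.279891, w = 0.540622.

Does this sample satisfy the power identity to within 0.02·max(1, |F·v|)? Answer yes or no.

no

F·v = (-26.432)×(-1.671) = 44.167872 W.
(u² − w²)/2 = (127.235941 − 0.292272)/2 = 63.471834 W.
|Δ| = 19.303962;  2% of max(1, |F·v|) = 0.883357.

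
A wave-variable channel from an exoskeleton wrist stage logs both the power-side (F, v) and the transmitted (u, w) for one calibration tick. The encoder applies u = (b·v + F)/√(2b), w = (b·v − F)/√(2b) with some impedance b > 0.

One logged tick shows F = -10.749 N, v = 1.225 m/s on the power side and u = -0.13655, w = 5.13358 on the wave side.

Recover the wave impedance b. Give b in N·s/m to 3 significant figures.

b = 8.32 N·s/m

u + w = 4.99703;  u + w = √(2b)·v, so √(2b) = 4.99703/1.225 = 4.07921.
b = (√(2b))²/2 = 16.63994/2 = 8.31997.
(Check via u − w = 2F/√(2b): u − w = -5.27013, 2F/√(2b) = -5.27014.)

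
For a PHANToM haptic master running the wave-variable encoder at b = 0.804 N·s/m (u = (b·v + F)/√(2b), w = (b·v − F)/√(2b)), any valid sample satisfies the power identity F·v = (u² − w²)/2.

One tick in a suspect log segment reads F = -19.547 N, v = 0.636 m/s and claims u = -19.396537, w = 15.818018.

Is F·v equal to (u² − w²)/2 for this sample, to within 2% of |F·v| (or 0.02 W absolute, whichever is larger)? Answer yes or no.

no

F·v = (-19.547)×0.636 = -12.431892 W.
(u² − w²)/2 = (376.225648 − 250.209693)/2 = 63.007977 W.
|Δ| = 75.439869;  2% of max(1, |F·v|) = 0.248638.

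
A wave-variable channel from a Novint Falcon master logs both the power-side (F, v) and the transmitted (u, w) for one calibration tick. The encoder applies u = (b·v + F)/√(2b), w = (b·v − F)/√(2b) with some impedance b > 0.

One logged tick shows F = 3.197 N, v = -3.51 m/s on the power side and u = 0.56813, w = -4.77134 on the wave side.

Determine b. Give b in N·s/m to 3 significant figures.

u + w = -4.20321;  u + w = √(2b)·v, so √(2b) = -4.20321/(-3.51) = 1.19750.
b = (√(2b))²/2 = 1.43400/2 = 0.71700.
(Check via u − w = 2F/√(2b): u − w = 5.33947, 2F/√(2b) = 5.33948.)

b = 0.717 N·s/m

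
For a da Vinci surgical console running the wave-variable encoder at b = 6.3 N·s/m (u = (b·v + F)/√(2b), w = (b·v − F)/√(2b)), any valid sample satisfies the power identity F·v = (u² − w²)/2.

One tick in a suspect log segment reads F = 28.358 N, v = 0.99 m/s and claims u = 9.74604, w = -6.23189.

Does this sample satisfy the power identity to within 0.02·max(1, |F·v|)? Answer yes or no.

yes

F·v = 28.358×0.99 = 28.0744 W.
(u² − w²)/2 = (94.9853 − 38.8365)/2 = 28.0744 W.
|Δ| = 0.0000;  2% of max(1, |F·v|) = 0.5615.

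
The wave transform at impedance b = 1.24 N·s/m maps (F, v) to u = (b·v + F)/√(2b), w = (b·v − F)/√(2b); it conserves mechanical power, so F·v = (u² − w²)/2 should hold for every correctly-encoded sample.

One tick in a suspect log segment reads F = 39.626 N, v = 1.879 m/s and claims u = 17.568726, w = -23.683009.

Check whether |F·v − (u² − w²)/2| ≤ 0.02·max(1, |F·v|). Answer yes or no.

F·v = 39.626×1.879 = 74.457254 W.
(u² − w²)/2 = (308.660133 − 560.884915)/2 = -126.112391 W.
|Δ| = 200.569645;  2% of max(1, |F·v|) = 1.489145.

no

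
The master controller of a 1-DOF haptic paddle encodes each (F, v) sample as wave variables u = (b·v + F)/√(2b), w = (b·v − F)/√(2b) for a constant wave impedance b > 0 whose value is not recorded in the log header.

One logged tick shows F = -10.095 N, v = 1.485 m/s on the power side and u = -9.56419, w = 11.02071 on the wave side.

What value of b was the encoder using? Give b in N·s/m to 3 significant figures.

b = 0.481 N·s/m

u + w = 1.45652;  u + w = √(2b)·v, so √(2b) = 1.45652/1.485 = 0.98082.
b = (√(2b))²/2 = 0.96201/2 = 0.48101.
(Check via u − w = 2F/√(2b): u − w = -20.58490, 2F/√(2b) = -20.58478.)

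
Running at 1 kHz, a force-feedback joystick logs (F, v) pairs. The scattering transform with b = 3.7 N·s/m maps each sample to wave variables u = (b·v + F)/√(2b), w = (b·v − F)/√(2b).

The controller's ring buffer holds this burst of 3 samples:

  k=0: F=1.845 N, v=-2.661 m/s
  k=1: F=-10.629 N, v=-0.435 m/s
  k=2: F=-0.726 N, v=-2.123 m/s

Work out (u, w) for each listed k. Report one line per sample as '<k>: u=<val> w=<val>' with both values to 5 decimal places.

k=0: b·v=3.7×(-2.661)=-9.84570; √(2b)=2.72029; u=(-9.84570+1.845)/2.72029=-2.94112, w=(-9.84570−1.845)/2.72029=-4.29759
k=1: b·v=3.7×(-0.435)=-1.60950; √(2b)=2.72029; u=(-1.60950+(-10.629))/2.72029=-4.49896, w=(-1.60950−(-10.629))/2.72029=3.31563
k=2: b·v=3.7×(-2.123)=-7.85510; √(2b)=2.72029; u=(-7.85510+(-0.726))/2.72029=-3.15448, w=(-7.85510−(-0.726))/2.72029=-2.62071

0: u=-2.94112 w=-4.29759
1: u=-4.49896 w=3.31563
2: u=-3.15448 w=-2.62071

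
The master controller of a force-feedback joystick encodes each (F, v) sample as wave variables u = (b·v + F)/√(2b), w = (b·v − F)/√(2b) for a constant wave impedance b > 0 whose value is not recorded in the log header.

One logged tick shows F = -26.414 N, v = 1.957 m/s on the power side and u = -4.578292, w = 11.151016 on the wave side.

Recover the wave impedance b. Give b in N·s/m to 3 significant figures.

u + w = 6.572724;  u + w = √(2b)·v, so √(2b) = 6.572724/1.957 = 3.358571.
b = (√(2b))²/2 = 11.280001/2 = 5.640001.
(Check via u − w = 2F/√(2b): u − w = -15.729308, 2F/√(2b) = -15.729307.)

b = 5.64 N·s/m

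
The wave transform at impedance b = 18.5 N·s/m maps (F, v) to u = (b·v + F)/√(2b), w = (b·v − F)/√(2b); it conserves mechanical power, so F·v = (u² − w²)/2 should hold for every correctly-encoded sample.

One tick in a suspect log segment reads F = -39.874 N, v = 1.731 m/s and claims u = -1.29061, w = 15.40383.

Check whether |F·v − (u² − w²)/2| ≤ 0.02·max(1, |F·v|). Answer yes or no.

F·v = (-39.874)×1.731 = -69.0219 W.
(u² − w²)/2 = (1.6657 − 237.2780)/2 = -117.8062 W.
|Δ| = 48.7843;  2% of max(1, |F·v|) = 1.3804.

no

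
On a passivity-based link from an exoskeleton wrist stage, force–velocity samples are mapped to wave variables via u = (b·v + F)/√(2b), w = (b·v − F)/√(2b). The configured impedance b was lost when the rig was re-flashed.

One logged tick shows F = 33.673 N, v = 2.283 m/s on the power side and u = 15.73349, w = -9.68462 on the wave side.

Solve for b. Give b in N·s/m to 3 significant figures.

b = 3.51 N·s/m

u + w = 6.04887;  u + w = √(2b)·v, so √(2b) = 6.04887/2.283 = 2.64953.
b = (√(2b))²/2 = 7.01999/2 = 3.51000.
(Check via u − w = 2F/√(2b): u − w = 25.41811, 2F/√(2b) = 25.41812.)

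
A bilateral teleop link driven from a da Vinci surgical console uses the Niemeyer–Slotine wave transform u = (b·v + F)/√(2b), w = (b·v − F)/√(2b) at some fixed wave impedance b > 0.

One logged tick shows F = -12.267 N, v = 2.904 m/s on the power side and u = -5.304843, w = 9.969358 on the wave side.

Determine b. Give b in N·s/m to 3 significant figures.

b = 1.29 N·s/m

u + w = 4.664515;  u + w = √(2b)·v, so √(2b) = 4.664515/2.904 = 1.606238.
b = (√(2b))²/2 = 2.580000/2 = 1.290000.
(Check via u − w = 2F/√(2b): u − w = -15.274201, 2F/√(2b) = -15.274200.)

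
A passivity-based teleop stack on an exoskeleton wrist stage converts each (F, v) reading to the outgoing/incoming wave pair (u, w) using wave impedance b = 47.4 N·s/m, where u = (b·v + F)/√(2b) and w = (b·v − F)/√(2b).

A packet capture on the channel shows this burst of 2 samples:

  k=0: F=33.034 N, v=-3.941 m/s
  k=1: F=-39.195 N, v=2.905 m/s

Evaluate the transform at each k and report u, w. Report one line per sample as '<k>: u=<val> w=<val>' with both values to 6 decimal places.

k=0: b·v=47.4×(-3.941)=-186.803400; √(2b)=9.736529; u=(-186.803400+33.034)/9.736529=-15.793041, w=(-186.803400−33.034)/9.736529=-22.578621
k=1: b·v=47.4×2.905=137.697000; √(2b)=9.736529; u=(137.697000+(-39.195))/9.736529=10.116747, w=(137.697000−(-39.195))/9.736529=18.167870

0: u=-15.793041 w=-22.578621
1: u=10.116747 w=18.167870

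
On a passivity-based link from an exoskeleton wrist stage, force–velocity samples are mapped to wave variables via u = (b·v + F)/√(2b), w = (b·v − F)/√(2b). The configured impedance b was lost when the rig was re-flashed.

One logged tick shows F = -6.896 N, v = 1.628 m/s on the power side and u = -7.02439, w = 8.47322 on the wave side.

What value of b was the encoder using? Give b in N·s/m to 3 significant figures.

b = 0.396 N·s/m

u + w = 1.44883;  u + w = √(2b)·v, so √(2b) = 1.44883/1.628 = 0.88994.
b = (√(2b))²/2 = 0.79200/2 = 0.39600.
(Check via u − w = 2F/√(2b): u − w = -15.49761, 2F/√(2b) = -15.49759.)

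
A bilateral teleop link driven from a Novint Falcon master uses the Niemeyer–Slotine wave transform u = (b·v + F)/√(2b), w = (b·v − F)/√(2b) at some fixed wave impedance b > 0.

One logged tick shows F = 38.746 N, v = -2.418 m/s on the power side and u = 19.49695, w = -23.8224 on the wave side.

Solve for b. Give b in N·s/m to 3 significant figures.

u + w = -4.3255;  u + w = √(2b)·v, so √(2b) = -4.3255/(-2.418) = 1.7889.
b = (√(2b))²/2 = 3.2000/2 = 1.6000.
(Check via u − w = 2F/√(2b): u − w = 43.3194, 2F/√(2b) = 43.3193.)

b = 1.6 N·s/m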